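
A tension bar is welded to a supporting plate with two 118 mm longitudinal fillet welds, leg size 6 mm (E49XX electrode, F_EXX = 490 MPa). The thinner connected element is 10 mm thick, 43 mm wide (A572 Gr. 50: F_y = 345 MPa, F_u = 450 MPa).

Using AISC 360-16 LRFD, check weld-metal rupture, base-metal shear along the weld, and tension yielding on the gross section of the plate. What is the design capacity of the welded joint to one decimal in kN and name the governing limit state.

133.5 kN (gross-section yield governs)

Weld metal: throat = 0.707×6 = 4.242 mm, L = 2×118 = 236 mm. φR_n = 0.75 × 0.6 × 490 × 4.242 × 236 = 220.7 kN.
Base metal shear (10 mm plate): yield φR_n = 1.0×0.6×345×10×236 = 488.5 kN; rupture φR_n = 0.75×0.6×450×10×236 = 477.9 kN; take 477.9 kN (rupture).
Tension yield (gross): A_g = 43×10 = 430 mm². φR_n = 0.90 × 345 × 430 = 133.5 kN.
Governing: min(220.7, 477.9, 133.5) = 133.5 kN → gross-section yield.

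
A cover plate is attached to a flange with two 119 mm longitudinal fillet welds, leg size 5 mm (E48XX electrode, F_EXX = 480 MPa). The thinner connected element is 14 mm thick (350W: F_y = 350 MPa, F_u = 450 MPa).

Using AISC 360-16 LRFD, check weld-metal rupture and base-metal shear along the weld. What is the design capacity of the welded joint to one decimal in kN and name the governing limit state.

181.7 kN (weld metal governs)

Weld metal: throat = 0.707×5 = 3.535 mm, L = 2×119 = 238 mm. φR_n = 0.75 × 0.6 × 480 × 3.535 × 238 = 181.7 kN.
Base metal shear (14 mm plate): yield φR_n = 1.0×0.6×350×14×238 = 699.7 kN; rupture φR_n = 0.75×0.6×450×14×238 = 674.7 kN; take 674.7 kN (rupture).
Governing: min(181.7, 674.7) = 181.7 kN → weld metal.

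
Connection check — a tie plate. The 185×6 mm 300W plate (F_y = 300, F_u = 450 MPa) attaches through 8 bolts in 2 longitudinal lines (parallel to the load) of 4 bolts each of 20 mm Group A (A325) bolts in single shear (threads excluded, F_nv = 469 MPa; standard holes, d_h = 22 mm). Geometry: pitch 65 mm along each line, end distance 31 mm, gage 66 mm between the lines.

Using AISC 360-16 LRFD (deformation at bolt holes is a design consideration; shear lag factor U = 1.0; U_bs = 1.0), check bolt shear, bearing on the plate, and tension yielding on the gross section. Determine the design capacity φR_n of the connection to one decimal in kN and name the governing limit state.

299.7 kN (gross-section yield governs)

Bolt shear: A_b = π(20)²/4 = 314.16 mm². φR_n = 0.75 × 469 × 314.16 × 8 × 1 = 884.0 kN.
Bearing (6 mm plate, F_u = 450 MPa): end bolts L_c = 31 − 22/2 = 20, R_n = min(1.2×20×6×450, 2.4×20×6×450) = 64.8 kN/bolt; interior L_c = 65 − 22 = 43, R_n = 129.6 kN/bolt. φR_n = 0.75 × (2×64.8 + 6×129.6) = 680.4 kN.
Tension yield (gross): A_g = 185×6 = 1110 mm². φR_n = 0.90 × 300 × 1110 = 299.7 kN.
Governing: min(884.0, 680.4, 299.7) = 299.7 kN → gross-section yield.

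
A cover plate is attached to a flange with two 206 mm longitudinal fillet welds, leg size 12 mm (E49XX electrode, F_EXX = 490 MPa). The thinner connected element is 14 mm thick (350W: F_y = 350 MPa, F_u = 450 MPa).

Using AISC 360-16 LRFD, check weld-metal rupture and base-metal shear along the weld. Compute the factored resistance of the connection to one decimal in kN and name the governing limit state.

Weld metal: throat = 0.707×12 = 8.484 mm, L = 2×206 = 412 mm. φR_n = 0.75 × 0.6 × 490 × 8.484 × 412 = 770.7 kN.
Base metal shear (14 mm plate): yield φR_n = 1.0×0.6×350×14×412 = 1211.3 kN; rupture φR_n = 0.75×0.6×450×14×412 = 1168.0 kN; take 1168.0 kN (rupture).
Governing: min(770.7, 1168.0) = 770.7 kN → weld metal.

770.7 kN (weld metal governs)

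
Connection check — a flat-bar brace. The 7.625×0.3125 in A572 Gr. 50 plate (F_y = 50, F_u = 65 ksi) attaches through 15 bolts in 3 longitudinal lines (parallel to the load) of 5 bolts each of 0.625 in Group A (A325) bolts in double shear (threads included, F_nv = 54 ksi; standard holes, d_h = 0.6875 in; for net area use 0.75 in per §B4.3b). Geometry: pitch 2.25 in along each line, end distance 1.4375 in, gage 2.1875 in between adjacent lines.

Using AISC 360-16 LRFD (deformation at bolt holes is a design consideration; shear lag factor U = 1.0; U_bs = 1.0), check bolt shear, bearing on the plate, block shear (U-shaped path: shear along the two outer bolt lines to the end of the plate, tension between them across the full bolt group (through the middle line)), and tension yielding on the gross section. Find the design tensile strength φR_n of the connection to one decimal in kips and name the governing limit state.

107.2 kips (gross-section yield governs)

Bolt shear: A_b = π(0.625)²/4 = 0.3068 in². φR_n = 0.75 × 54 × 0.3068 × 15 × 2 = 372.8 kips.
Bearing (0.3125 in plate, F_u = 65 ksi): end bolts L_c = 1.4375 − 0.6875/2 = 1.09375, R_n = min(1.2×1.09375×0.3125×65, 2.4×0.625×0.3125×65) = 26.66 kips/bolt; interior L_c = 2.25 − 0.6875 = 1.5625, R_n = 30.469 kips/bolt. φR_n = 0.75 × (3×26.66 + 12×30.469) = 334.2 kips.
Block shear: shear path 2×[1.4375+4×2.25] = 2×10.4375 in, A_gv = 6.5234, A_nv = 2×(10.4375 − 4.5×0.75)×0.3125 = 4.4141 in²; tension across gage: (4.375 − 2×0.75)×0.3125 = 0.89844 in². R_n = min(0.6×65×4.4141, 0.6×50×6.5234) + 1.0×65×0.89844 = min(172.15, 195.7) + 58.399 = 230.55 kips. φR_n = 0.75 × 230.55 = 172.9 kips.
Tension yield (gross): A_g = 7.625×0.3125 = 2.3828 in². φR_n = 0.90 × 50 × 2.3828 = 107.2 kips.
Governing: min(372.8, 334.2, 172.9, 107.2) = 107.2 kips → gross-section yield.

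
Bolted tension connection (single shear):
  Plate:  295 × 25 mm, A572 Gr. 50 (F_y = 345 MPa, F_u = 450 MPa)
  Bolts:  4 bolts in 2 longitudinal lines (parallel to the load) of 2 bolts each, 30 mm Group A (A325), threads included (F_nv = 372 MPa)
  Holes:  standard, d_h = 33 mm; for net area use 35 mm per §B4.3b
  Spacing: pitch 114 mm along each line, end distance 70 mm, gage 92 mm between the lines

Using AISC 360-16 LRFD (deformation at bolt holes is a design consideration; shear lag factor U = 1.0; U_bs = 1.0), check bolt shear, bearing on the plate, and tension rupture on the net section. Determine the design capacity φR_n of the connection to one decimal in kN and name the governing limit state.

Bolt shear: A_b = π(30)²/4 = 706.86 mm². φR_n = 0.75 × 372 × 706.86 × 4 × 1 = 788.9 kN.
Bearing (25 mm plate, F_u = 450 MPa): end bolts L_c = 70 − 33/2 = 53.5, R_n = min(1.2×53.5×25×450, 2.4×30×25×450) = 722.25 kN/bolt; interior L_c = 114 − 33 = 81, R_n = 810 kN/bolt. φR_n = 0.75 × (2×722.25 + 2×810) = 2298.4 kN.
Tension rupture (net): A_n = (295 − 2×35)×25 = 5625 mm² (U = 1.0, A_e = A_n). φR_n = 0.75 × 450 × 5625 = 1898.4 kN.
Governing: min(788.9, 2298.4, 1898.4) = 788.9 kN → bolt shear.

788.9 kN (bolt shear governs)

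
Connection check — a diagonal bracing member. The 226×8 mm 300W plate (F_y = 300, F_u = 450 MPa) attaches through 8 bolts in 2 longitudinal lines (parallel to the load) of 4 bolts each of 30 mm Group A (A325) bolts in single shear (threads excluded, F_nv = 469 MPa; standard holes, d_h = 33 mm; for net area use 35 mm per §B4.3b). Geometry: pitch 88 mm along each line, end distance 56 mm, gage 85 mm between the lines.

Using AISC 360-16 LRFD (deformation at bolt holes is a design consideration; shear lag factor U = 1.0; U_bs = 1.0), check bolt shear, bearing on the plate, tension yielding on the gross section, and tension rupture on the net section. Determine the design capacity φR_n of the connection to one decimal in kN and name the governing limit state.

Bolt shear: A_b = π(30)²/4 = 706.86 mm². φR_n = 0.75 × 469 × 706.86 × 8 × 1 = 1989.1 kN.
Bearing (8 mm plate, F_u = 450 MPa): end bolts L_c = 56 − 33/2 = 39.5, R_n = min(1.2×39.5×8×450, 2.4×30×8×450) = 170.64 kN/bolt; interior L_c = 88 − 33 = 55, R_n = 237.6 kN/bolt. φR_n = 0.75 × (2×170.64 + 6×237.6) = 1325.2 kN.
Tension yield (gross): A_g = 226×8 = 1808 mm². φR_n = 0.90 × 300 × 1808 = 488.2 kN.
Tension rupture (net): A_n = (226 − 2×35)×8 = 1248 mm² (U = 1.0, A_e = A_n). φR_n = 0.75 × 450 × 1248 = 421.2 kN.
Governing: min(1989.1, 1325.2, 488.2, 421.2) = 421.2 kN → net-section rupture.

421.2 kN (net-section rupture governs)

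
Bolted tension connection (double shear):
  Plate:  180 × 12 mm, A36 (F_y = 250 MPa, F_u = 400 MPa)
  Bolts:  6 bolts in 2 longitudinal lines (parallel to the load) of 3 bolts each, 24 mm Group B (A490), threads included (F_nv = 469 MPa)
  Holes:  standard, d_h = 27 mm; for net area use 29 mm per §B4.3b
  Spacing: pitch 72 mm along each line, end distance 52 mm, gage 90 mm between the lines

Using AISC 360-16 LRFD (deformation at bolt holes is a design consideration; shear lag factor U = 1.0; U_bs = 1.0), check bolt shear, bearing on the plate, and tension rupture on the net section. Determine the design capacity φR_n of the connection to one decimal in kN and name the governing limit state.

439.2 kN (net-section rupture governs)

Bolt shear: A_b = π(24)²/4 = 452.39 mm². φR_n = 0.75 × 469 × 452.39 × 6 × 2 = 1909.5 kN.
Bearing (12 mm plate, F_u = 400 MPa): end bolts L_c = 52 − 27/2 = 38.5, R_n = min(1.2×38.5×12×400, 2.4×24×12×400) = 221.76 kN/bolt; interior L_c = 72 − 27 = 45, R_n = 259.2 kN/bolt. φR_n = 0.75 × (2×221.76 + 4×259.2) = 1110.2 kN.
Tension rupture (net): A_n = (180 − 2×29)×12 = 1464 mm² (U = 1.0, A_e = A_n). φR_n = 0.75 × 400 × 1464 = 439.2 kN.
Governing: min(1909.5, 1110.2, 439.2) = 439.2 kN → net-section rupture.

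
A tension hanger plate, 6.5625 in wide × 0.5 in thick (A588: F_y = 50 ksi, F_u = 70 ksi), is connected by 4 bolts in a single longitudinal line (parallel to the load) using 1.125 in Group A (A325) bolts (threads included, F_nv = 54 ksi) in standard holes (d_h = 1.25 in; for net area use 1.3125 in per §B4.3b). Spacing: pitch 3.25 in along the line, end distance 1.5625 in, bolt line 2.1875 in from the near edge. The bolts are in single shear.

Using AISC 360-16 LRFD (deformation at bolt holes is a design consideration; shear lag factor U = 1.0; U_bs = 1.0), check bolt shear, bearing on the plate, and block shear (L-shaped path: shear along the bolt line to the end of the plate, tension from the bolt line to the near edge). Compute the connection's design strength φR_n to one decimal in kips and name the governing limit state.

Bolt shear: A_b = π(1.125)²/4 = 0.99402 in². φR_n = 0.75 × 54 × 0.99402 × 4 × 1 = 161.0 kips.
Bearing (0.5 in plate, F_u = 70 ksi): end bolts L_c = 1.5625 − 1.25/2 = 0.9375, R_n = min(1.2×0.9375×0.5×70, 2.4×1.125×0.5×70) = 39.375 kips/bolt; interior L_c = 3.25 − 1.25 = 2, R_n = 84 kips/bolt. φR_n = 0.75 × (1×39.375 + 3×84) = 218.5 kips.
Block shear: shear path 1×[1.5625+3×3.25] = 1×11.3125 in, A_gv = 5.6563, A_nv = 1×(11.3125 − 3.5×1.3125)×0.5 = 3.3594 in²; tension to near edge: (2.1875 − 0.5×1.3125)×0.5 = 0.76563 in². R_n = min(0.6×70×3.3594, 0.6×50×5.6563) + 1.0×70×0.76563 = min(141.09, 169.69) + 53.594 = 194.68 kips. φR_n = 0.75 × 194.68 = 146.0 kips.
Governing: min(161.0, 218.5, 146.0) = 146.0 kips → block shear.

146.0 kips (block shear governs)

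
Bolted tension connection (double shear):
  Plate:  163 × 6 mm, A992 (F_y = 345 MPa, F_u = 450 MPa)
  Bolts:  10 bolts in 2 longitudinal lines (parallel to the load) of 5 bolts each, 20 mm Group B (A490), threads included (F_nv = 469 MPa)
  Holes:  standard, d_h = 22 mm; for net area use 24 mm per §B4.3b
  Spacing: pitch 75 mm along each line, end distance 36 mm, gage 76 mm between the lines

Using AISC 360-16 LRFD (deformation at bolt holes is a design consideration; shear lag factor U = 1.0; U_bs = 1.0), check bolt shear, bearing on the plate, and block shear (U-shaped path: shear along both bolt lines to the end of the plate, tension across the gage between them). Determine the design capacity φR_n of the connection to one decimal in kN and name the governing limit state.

659.3 kN (block shear governs)

Bolt shear: A_b = π(20)²/4 = 314.16 mm². φR_n = 0.75 × 469 × 314.16 × 10 × 2 = 2210.1 kN.
Bearing (6 mm plate, F_u = 450 MPa): end bolts L_c = 36 − 22/2 = 25, R_n = min(1.2×25×6×450, 2.4×20×6×450) = 81 kN/bolt; interior L_c = 75 − 22 = 53, R_n = 129.6 kN/bolt. φR_n = 0.75 × (2×81 + 8×129.6) = 899.1 kN.
Block shear: shear path 2×[36+4×75] = 2×336 mm, A_gv = 4032, A_nv = 2×(336 − 4.5×24)×6 = 2736 mm²; tension across gage: (76 − 1×24)×6 = 312 mm². R_n = min(0.6×450×2736, 0.6×345×4032) + 1.0×450×312 = min(738.72, 834.62) + 140.4 = 879.12 kN. φR_n = 0.75 × 879.12 = 659.3 kN.
Governing: min(2210.1, 899.1, 659.3) = 659.3 kN → block shear.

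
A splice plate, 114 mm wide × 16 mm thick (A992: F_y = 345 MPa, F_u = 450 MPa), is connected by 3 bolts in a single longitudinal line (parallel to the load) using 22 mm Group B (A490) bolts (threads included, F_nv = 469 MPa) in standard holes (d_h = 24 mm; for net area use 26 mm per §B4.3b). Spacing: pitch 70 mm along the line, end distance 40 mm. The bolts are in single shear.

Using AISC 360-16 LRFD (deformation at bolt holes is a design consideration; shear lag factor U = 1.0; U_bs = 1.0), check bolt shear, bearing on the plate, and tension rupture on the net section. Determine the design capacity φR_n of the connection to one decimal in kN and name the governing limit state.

401.1 kN (bolt shear governs)

Bolt shear: A_b = π(22)²/4 = 380.13 mm². φR_n = 0.75 × 469 × 380.13 × 3 × 1 = 401.1 kN.
Bearing (16 mm plate, F_u = 450 MPa): end bolts L_c = 40 − 24/2 = 28, R_n = min(1.2×28×16×450, 2.4×22×16×450) = 241.92 kN/bolt; interior L_c = 70 − 24 = 46, R_n = 380.16 kN/bolt. φR_n = 0.75 × (1×241.92 + 2×380.16) = 751.7 kN.
Tension rupture (net): A_n = (114 − 1×26)×16 = 1408 mm² (U = 1.0, A_e = A_n). φR_n = 0.75 × 450 × 1408 = 475.2 kN.
Governing: min(401.1, 751.7, 475.2) = 401.1 kN → bolt shear.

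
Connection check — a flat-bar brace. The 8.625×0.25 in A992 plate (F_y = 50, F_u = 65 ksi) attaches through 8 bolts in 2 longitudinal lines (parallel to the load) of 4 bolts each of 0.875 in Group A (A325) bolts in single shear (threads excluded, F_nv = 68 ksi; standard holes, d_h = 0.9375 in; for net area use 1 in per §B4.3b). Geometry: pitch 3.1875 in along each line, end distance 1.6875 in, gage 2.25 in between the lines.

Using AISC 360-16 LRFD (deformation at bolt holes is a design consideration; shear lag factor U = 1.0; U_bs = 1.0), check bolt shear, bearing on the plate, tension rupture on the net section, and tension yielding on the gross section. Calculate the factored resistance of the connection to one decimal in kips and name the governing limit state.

Bolt shear: A_b = π(0.875)²/4 = 0.60132 in². φR_n = 0.75 × 68 × 0.60132 × 8 × 1 = 245.3 kips.
Bearing (0.25 in plate, F_u = 65 ksi): end bolts L_c = 1.6875 − 0.9375/2 = 1.21875, R_n = min(1.2×1.21875×0.25×65, 2.4×0.875×0.25×65) = 23.766 kips/bolt; interior L_c = 3.1875 − 0.9375 = 2.25, R_n = 34.125 kips/bolt. φR_n = 0.75 × (2×23.766 + 6×34.125) = 189.2 kips.
Tension rupture (net): A_n = (8.625 − 2×1)×0.25 = 1.6563 in² (U = 1.0, A_e = A_n). φR_n = 0.75 × 65 × 1.6563 = 80.7 kips.
Tension yield (gross): A_g = 8.625×0.25 = 2.1563 in². φR_n = 0.90 × 50 × 2.1563 = 97.0 kips.
Governing: min(245.3, 189.2, 80.7, 97.0) = 80.7 kips → net-section rupture.

80.7 kips (net-section rupture governs)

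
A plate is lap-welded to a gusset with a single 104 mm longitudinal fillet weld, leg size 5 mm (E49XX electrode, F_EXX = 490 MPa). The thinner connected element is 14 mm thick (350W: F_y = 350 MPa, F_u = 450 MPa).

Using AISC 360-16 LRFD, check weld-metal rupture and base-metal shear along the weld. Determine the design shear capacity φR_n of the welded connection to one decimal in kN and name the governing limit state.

Weld metal: throat = 0.707×5 = 3.535 mm, L = 104 mm. φR_n = 0.75 × 0.6 × 490 × 3.535 × 104 = 81.1 kN.
Base metal shear (14 mm plate): yield φR_n = 1.0×0.6×350×14×104 = 305.8 kN; rupture φR_n = 0.75×0.6×450×14×104 = 294.8 kN; take 294.8 kN (rupture).
Governing: min(81.1, 294.8) = 81.1 kN → weld metal.

81.1 kN (weld metal governs)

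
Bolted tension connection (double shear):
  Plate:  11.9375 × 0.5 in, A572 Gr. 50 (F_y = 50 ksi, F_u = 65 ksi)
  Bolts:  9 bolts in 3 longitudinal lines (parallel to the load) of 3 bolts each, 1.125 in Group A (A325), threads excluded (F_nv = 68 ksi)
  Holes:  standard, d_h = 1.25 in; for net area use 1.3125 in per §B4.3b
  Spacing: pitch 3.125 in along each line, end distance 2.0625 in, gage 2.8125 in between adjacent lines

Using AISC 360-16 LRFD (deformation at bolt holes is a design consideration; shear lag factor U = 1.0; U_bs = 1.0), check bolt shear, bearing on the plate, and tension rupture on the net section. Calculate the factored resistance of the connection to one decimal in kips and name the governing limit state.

Bolt shear: A_b = π(1.125)²/4 = 0.99402 in². φR_n = 0.75 × 68 × 0.99402 × 9 × 2 = 912.5 kips.
Bearing (0.5 in plate, F_u = 65 ksi): end bolts L_c = 2.0625 − 1.25/2 = 1.4375, R_n = min(1.2×1.4375×0.5×65, 2.4×1.125×0.5×65) = 56.063 kips/bolt; interior L_c = 3.125 − 1.25 = 1.875, R_n = 73.125 kips/bolt. φR_n = 0.75 × (3×56.063 + 6×73.125) = 455.2 kips.
Tension rupture (net): A_n = (11.9375 − 3×1.3125)×0.5 = 4 in² (U = 1.0, A_e = A_n). φR_n = 0.75 × 65 × 4 = 195.0 kips.
Governing: min(912.5, 455.2, 195.0) = 195.0 kips → net-section rupture.

195.0 kips (net-section rupture governs)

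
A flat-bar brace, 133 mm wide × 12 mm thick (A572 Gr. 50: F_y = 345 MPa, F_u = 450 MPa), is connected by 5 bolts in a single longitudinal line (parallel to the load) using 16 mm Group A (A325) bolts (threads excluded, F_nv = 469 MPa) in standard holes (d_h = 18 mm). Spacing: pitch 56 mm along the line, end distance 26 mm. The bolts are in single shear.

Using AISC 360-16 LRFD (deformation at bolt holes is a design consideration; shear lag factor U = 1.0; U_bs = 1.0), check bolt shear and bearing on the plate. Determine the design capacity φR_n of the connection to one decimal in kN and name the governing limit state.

353.6 kN (bolt shear governs)

Bolt shear: A_b = π(16)²/4 = 201.06 mm². φR_n = 0.75 × 469 × 201.06 × 5 × 1 = 353.6 kN.
Bearing (12 mm plate, F_u = 450 MPa): end bolts L_c = 26 − 18/2 = 17, R_n = min(1.2×17×12×450, 2.4×16×12×450) = 110.16 kN/bolt; interior L_c = 56 − 18 = 38, R_n = 207.36 kN/bolt. φR_n = 0.75 × (1×110.16 + 4×207.36) = 704.7 kN.
Governing: min(353.6, 704.7) = 353.6 kN → bolt shear.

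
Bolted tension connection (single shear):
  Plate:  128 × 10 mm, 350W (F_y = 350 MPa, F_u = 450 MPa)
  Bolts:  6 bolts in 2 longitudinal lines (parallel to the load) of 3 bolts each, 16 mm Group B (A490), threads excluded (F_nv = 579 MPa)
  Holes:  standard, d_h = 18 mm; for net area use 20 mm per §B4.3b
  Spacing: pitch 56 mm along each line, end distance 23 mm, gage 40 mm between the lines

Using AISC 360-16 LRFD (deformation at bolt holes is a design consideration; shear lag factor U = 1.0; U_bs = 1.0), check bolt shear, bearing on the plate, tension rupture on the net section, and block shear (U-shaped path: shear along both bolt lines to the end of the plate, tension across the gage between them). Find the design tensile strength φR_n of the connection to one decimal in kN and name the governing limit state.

Bolt shear: A_b = π(16)²/4 = 201.06 mm². φR_n = 0.75 × 579 × 201.06 × 6 × 1 = 523.9 kN.
Bearing (10 mm plate, F_u = 450 MPa): end bolts L_c = 23 − 18/2 = 14, R_n = min(1.2×14×10×450, 2.4×16×10×450) = 75.6 kN/bolt; interior L_c = 56 − 18 = 38, R_n = 172.8 kN/bolt. φR_n = 0.75 × (2×75.6 + 4×172.8) = 631.8 kN.
Tension rupture (net): A_n = (128 − 2×20)×10 = 880 mm² (U = 1.0, A_e = A_n). φR_n = 0.75 × 450 × 880 = 297.0 kN.
Block shear: shear path 2×[23+2×56] = 2×135 mm, A_gv = 2700, A_nv = 2×(135 − 2.5×20)×10 = 1700 mm²; tension across gage: (40 − 1×20)×10 = 200 mm². R_n = min(0.6×450×1700, 0.6×350×2700) + 1.0×450×200 = min(459, 567) + 90 = 549 kN. φR_n = 0.75 × 549 = 411.8 kN.
Governing: min(523.9, 631.8, 297.0, 411.8) = 297.0 kN → net-section rupture.

297.0 kN (net-section rupture governs)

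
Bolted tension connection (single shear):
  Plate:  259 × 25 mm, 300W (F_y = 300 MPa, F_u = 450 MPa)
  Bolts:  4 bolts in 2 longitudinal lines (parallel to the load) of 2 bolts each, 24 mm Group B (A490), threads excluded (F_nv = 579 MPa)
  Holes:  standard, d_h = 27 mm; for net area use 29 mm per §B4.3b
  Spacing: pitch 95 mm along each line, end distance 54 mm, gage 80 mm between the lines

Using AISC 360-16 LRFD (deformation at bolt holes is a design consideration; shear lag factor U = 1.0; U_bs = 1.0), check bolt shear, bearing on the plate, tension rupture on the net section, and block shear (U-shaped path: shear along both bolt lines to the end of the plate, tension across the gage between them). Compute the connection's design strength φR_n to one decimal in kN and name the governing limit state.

Bolt shear: A_b = π(24)²/4 = 452.39 mm². φR_n = 0.75 × 579 × 452.39 × 4 × 1 = 785.8 kN.
Bearing (25 mm plate, F_u = 450 MPa): end bolts L_c = 54 − 27/2 = 40.5, R_n = min(1.2×40.5×25×450, 2.4×24×25×450) = 546.75 kN/bolt; interior L_c = 95 − 27 = 68, R_n = 648 kN/bolt. φR_n = 0.75 × (2×546.75 + 2×648) = 1792.1 kN.
Tension rupture (net): A_n = (259 − 2×29)×25 = 5025 mm² (U = 1.0, A_e = A_n). φR_n = 0.75 × 450 × 5025 = 1695.9 kN.
Block shear: shear path 2×[54+1×95] = 2×149 mm, A_gv = 7450, A_nv = 2×(149 − 1.5×29)×25 = 5275 mm²; tension across gage: (80 − 1×29)×25 = 1275 mm². R_n = min(0.6×450×5275, 0.6×300×7450) + 1.0×450×1275 = min(1424.3, 1341) + 573.75 = 1914.8 kN. φR_n = 0.75 × 1914.8 = 1436.1 kN.
Governing: min(785.8, 1792.1, 1695.9, 1436.1) = 785.8 kN → bolt shear.

785.8 kN (bolt shear governs)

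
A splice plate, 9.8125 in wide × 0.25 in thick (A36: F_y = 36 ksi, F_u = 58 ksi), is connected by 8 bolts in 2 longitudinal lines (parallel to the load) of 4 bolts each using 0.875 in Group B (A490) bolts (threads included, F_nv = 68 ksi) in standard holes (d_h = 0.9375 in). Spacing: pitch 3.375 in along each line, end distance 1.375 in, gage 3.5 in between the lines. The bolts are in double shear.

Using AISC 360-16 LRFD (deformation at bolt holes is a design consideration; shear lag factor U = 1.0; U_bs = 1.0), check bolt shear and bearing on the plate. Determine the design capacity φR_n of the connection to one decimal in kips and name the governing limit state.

Bolt shear: A_b = π(0.875)²/4 = 0.60132 in². φR_n = 0.75 × 68 × 0.60132 × 8 × 2 = 490.7 kips.
Bearing (0.25 in plate, F_u = 58 ksi): end bolts L_c = 1.375 − 0.9375/2 = 0.90625, R_n = min(1.2×0.90625×0.25×58, 2.4×0.875×0.25×58) = 15.769 kips/bolt; interior L_c = 3.375 − 0.9375 = 2.4375, R_n = 30.45 kips/bolt. φR_n = 0.75 × (2×15.769 + 6×30.45) = 160.7 kips.
Governing: min(490.7, 160.7) = 160.7 kips → bearing.

160.7 kips (bearing governs)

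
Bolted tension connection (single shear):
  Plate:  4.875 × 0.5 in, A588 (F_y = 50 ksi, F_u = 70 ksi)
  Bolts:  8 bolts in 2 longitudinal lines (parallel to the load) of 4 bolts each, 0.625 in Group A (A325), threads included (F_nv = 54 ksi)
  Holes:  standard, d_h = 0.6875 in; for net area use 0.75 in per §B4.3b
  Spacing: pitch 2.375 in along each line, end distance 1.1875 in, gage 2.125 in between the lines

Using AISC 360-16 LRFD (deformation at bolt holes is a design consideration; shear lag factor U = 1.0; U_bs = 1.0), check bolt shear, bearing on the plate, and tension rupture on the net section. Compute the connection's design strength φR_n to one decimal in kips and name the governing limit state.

88.6 kips (net-section rupture governs)

Bolt shear: A_b = π(0.625)²/4 = 0.3068 in². φR_n = 0.75 × 54 × 0.3068 × 8 × 1 = 99.4 kips.
Bearing (0.5 in plate, F_u = 70 ksi): end bolts L_c = 1.1875 − 0.6875/2 = 0.84375, R_n = min(1.2×0.84375×0.5×70, 2.4×0.625×0.5×70) = 35.438 kips/bolt; interior L_c = 2.375 − 0.6875 = 1.6875, R_n = 52.5 kips/bolt. φR_n = 0.75 × (2×35.438 + 6×52.5) = 289.4 kips.
Tension rupture (net): A_n = (4.875 − 2×0.75)×0.5 = 1.6875 in² (U = 1.0, A_e = A_n). φR_n = 0.75 × 70 × 1.6875 = 88.6 kips.
Governing: min(99.4, 289.4, 88.6) = 88.6 kips → net-section rupture.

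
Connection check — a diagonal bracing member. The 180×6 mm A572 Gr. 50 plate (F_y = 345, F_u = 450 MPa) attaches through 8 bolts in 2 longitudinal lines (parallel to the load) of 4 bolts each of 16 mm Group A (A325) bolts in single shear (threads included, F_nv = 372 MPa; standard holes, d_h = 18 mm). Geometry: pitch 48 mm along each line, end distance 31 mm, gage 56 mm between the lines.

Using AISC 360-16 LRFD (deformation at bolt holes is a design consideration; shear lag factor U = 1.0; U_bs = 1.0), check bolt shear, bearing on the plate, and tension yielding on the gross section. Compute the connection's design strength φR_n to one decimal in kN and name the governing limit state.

Bolt shear: A_b = π(16)²/4 = 201.06 mm². φR_n = 0.75 × 372 × 201.06 × 8 × 1 = 448.8 kN.
Bearing (6 mm plate, F_u = 450 MPa): end bolts L_c = 31 − 18/2 = 22, R_n = min(1.2×22×6×450, 2.4×16×6×450) = 71.28 kN/bolt; interior L_c = 48 − 18 = 30, R_n = 97.2 kN/bolt. φR_n = 0.75 × (2×71.28 + 6×97.2) = 544.3 kN.
Tension yield (gross): A_g = 180×6 = 1080 mm². φR_n = 0.90 × 345 × 1080 = 335.3 kN.
Governing: min(448.8, 544.3, 335.3) = 335.3 kN → gross-section yield.

335.3 kN (gross-section yield governs)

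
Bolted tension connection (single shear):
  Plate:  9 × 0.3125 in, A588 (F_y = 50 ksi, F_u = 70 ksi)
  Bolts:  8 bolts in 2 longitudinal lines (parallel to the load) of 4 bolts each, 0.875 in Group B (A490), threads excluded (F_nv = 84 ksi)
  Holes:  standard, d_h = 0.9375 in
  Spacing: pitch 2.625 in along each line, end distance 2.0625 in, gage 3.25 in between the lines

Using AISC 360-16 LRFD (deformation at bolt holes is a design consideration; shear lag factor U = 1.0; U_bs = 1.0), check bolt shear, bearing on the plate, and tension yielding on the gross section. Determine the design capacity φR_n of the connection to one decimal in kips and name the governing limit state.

126.6 kips (gross-section yield governs)

Bolt shear: A_b = π(0.875)²/4 = 0.60132 in². φR_n = 0.75 × 84 × 0.60132 × 8 × 1 = 303.1 kips.
Bearing (0.3125 in plate, F_u = 70 ksi): end bolts L_c = 2.0625 − 0.9375/2 = 1.59375, R_n = min(1.2×1.59375×0.3125×70, 2.4×0.875×0.3125×70) = 41.836 kips/bolt; interior L_c = 2.625 − 0.9375 = 1.6875, R_n = 44.297 kips/bolt. φR_n = 0.75 × (2×41.836 + 6×44.297) = 262.1 kips.
Tension yield (gross): A_g = 9×0.3125 = 2.8125 in². φR_n = 0.90 × 50 × 2.8125 = 126.6 kips.
Governing: min(303.1, 262.1, 126.6) = 126.6 kips → gross-section yield.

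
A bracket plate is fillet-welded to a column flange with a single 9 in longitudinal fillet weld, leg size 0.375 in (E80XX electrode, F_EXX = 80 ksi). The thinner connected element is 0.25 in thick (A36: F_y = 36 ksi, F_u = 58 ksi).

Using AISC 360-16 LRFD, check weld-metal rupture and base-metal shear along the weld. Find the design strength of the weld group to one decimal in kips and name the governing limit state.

48.6 kips (base-metal shear governs)

Weld metal: throat = 0.707×0.375 = 0.26513 in, L = 9 in. φR_n = 0.75 × 0.6 × 80 × 0.26513 × 9 = 85.9 kips.
Base metal shear (0.25 in plate): yield φR_n = 1.0×0.6×36×0.25×9 = 48.6 kips; rupture φR_n = 0.75×0.6×58×0.25×9 = 58.7 kips; take 48.6 kips (yield).
Governing: min(85.9, 48.6) = 48.6 kips → base-metal shear.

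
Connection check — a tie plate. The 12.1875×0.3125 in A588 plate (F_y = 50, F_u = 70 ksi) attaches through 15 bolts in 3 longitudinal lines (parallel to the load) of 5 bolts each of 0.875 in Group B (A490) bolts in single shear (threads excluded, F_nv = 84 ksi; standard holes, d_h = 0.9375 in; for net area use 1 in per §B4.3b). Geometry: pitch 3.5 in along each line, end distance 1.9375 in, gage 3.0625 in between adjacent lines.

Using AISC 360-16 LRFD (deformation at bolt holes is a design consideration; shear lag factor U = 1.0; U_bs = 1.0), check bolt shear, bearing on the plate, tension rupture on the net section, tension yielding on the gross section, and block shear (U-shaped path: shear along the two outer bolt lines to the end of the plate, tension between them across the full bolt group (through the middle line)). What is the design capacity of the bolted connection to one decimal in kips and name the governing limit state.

150.7 kips (net-section rupture governs)

Bolt shear: A_b = π(0.875)²/4 = 0.60132 in². φR_n = 0.75 × 84 × 0.60132 × 15 × 1 = 568.2 kips.
Bearing (0.3125 in plate, F_u = 70 ksi): end bolts L_c = 1.9375 − 0.9375/2 = 1.46875, R_n = min(1.2×1.46875×0.3125×70, 2.4×0.875×0.3125×70) = 38.555 kips/bolt; interior L_c = 3.5 − 0.9375 = 2.5625, R_n = 45.938 kips/bolt. φR_n = 0.75 × (3×38.555 + 12×45.938) = 500.2 kips.
Tension rupture (net): A_n = (12.1875 − 3×1)×0.3125 = 2.8711 in² (U = 1.0, A_e = A_n). φR_n = 0.75 × 70 × 2.8711 = 150.7 kips.
Tension yield (gross): A_g = 12.1875×0.3125 = 3.8086 in². φR_n = 0.90 × 50 × 3.8086 = 171.4 kips.
Block shear: shear path 2×[1.9375+4×3.5] = 2×15.9375 in, A_gv = 9.9609, A_nv = 2×(15.9375 − 4.5×1)×0.3125 = 7.1484 in²; tension across gage: (6.125 − 2×1)×0.3125 = 1.2891 in². R_n = min(0.6×70×7.1484, 0.6×50×9.9609) + 1.0×70×1.2891 = min(300.23, 298.83) + 90.237 = 389.07 kips. φR_n = 0.75 × 389.07 = 291.8 kips.
Governing: min(568.2, 500.2, 150.7, 171.4, 291.8) = 150.7 kips → net-section rupture.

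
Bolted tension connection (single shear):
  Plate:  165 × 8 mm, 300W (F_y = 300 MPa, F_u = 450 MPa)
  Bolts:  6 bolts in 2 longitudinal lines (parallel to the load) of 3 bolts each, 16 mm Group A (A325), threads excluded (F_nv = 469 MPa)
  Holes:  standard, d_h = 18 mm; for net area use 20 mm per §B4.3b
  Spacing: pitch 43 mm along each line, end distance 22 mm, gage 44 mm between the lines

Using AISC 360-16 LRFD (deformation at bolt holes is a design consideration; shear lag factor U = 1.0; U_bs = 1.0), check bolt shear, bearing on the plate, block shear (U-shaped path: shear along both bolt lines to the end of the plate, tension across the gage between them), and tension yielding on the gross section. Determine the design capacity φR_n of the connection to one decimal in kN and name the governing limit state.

252.7 kN (block shear governs)

Bolt shear: A_b = π(16)²/4 = 201.06 mm². φR_n = 0.75 × 469 × 201.06 × 6 × 1 = 424.3 kN.
Bearing (8 mm plate, F_u = 450 MPa): end bolts L_c = 22 − 18/2 = 13, R_n = min(1.2×13×8×450, 2.4×16×8×450) = 56.16 kN/bolt; interior L_c = 43 − 18 = 25, R_n = 108 kN/bolt. φR_n = 0.75 × (2×56.16 + 4×108) = 408.2 kN.
Block shear: shear path 2×[22+2×43] = 2×108 mm, A_gv = 1728, A_nv = 2×(108 − 2.5×20)×8 = 928 mm²; tension across gage: (44 − 1×20)×8 = 192 mm². R_n = min(0.6×450×928, 0.6×300×1728) + 1.0×450×192 = min(250.56, 311.04) + 86.4 = 336.96 kN. φR_n = 0.75 × 336.96 = 252.7 kN.
Tension yield (gross): A_g = 165×8 = 1320 mm². φR_n = 0.90 × 300 × 1320 = 356.4 kN.
Governing: min(424.3, 408.2, 252.7, 356.4) = 252.7 kN → block shear.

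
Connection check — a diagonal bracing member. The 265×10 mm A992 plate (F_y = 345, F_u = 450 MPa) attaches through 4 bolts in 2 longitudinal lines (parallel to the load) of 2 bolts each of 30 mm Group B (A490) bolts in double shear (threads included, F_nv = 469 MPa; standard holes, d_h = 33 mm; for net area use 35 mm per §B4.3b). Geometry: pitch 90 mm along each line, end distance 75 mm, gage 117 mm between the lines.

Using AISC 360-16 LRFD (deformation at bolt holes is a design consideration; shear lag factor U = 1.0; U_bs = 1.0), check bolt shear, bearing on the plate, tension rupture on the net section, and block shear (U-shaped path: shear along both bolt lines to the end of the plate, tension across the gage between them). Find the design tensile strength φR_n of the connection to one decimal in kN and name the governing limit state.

658.1 kN (net-section rupture governs)

Bolt shear: A_b = π(30)²/4 = 706.86 mm². φR_n = 0.75 × 469 × 706.86 × 4 × 2 = 1989.1 kN.
Bearing (10 mm plate, F_u = 450 MPa): end bolts L_c = 75 − 33/2 = 58.5, R_n = min(1.2×58.5×10×450, 2.4×30×10×450) = 315.9 kN/bolt; interior L_c = 90 − 33 = 57, R_n = 307.8 kN/bolt. φR_n = 0.75 × (2×315.9 + 2×307.8) = 935.6 kN.
Tension rupture (net): A_n = (265 − 2×35)×10 = 1950 mm² (U = 1.0, A_e = A_n). φR_n = 0.75 × 450 × 1950 = 658.1 kN.
Block shear: shear path 2×[75+1×90] = 2×165 mm, A_gv = 3300, A_nv = 2×(165 − 1.5×35)×10 = 2250 mm²; tension across gage: (117 − 1×35)×10 = 820 mm². R_n = min(0.6×450×2250, 0.6×345×3300) + 1.0×450×820 = min(607.5, 683.1) + 369 = 976.5 kN. φR_n = 0.75 × 976.5 = 732.4 kN.
Governing: min(1989.1, 935.6, 658.1, 732.4) = 658.1 kN → net-section rupture.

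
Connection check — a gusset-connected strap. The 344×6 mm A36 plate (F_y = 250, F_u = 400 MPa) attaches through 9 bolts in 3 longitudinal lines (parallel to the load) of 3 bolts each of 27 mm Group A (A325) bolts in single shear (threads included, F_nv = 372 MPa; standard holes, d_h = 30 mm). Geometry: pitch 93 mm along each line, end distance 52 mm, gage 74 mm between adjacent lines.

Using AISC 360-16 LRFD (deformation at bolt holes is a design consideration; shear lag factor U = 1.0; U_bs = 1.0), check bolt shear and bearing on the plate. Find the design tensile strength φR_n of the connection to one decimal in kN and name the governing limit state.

Bolt shear: A_b = π(27)²/4 = 572.56 mm². φR_n = 0.75 × 372 × 572.56 × 9 × 1 = 1437.7 kN.
Bearing (6 mm plate, F_u = 400 MPa): end bolts L_c = 52 − 30/2 = 37, R_n = min(1.2×37×6×400, 2.4×27×6×400) = 106.56 kN/bolt; interior L_c = 93 − 30 = 63, R_n = 155.52 kN/bolt. φR_n = 0.75 × (3×106.56 + 6×155.52) = 939.6 kN.
Governing: min(1437.7, 939.6) = 939.6 kN → bearing.

939.6 kN (bearing governs)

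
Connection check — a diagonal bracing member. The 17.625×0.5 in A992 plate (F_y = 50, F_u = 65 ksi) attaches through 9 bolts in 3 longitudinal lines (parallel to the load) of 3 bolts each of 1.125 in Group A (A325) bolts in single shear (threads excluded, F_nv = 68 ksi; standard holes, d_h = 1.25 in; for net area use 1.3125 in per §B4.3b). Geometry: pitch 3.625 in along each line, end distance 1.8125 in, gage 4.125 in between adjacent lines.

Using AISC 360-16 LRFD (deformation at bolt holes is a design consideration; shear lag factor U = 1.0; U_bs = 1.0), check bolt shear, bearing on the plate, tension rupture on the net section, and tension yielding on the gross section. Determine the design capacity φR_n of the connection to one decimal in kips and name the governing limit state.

333.6 kips (net-section rupture governs)

Bolt shear: A_b = π(1.125)²/4 = 0.99402 in². φR_n = 0.75 × 68 × 0.99402 × 9 × 1 = 456.3 kips.
Bearing (0.5 in plate, F_u = 65 ksi): end bolts L_c = 1.8125 − 1.25/2 = 1.1875, R_n = min(1.2×1.1875×0.5×65, 2.4×1.125×0.5×65) = 46.313 kips/bolt; interior L_c = 3.625 − 1.25 = 2.375, R_n = 87.75 kips/bolt. φR_n = 0.75 × (3×46.313 + 6×87.75) = 499.1 kips.
Tension rupture (net): A_n = (17.625 − 3×1.3125)×0.5 = 6.8438 in² (U = 1.0, A_e = A_n). φR_n = 0.75 × 65 × 6.8438 = 333.6 kips.
Tension yield (gross): A_g = 17.625×0.5 = 8.8125 in². φR_n = 0.90 × 50 × 8.8125 = 396.6 kips.
Governing: min(456.3, 499.1, 333.6, 396.6) = 333.6 kips → net-section rupture.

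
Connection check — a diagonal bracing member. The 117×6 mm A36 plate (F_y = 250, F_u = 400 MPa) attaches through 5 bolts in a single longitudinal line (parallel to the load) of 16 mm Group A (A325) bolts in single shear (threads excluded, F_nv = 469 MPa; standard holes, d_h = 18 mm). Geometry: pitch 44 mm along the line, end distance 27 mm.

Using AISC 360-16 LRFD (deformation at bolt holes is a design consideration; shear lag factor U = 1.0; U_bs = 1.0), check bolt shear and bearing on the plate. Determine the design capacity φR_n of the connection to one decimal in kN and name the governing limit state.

263.5 kN (bearing governs)

Bolt shear: A_b = π(16)²/4 = 201.06 mm². φR_n = 0.75 × 469 × 201.06 × 5 × 1 = 353.6 kN.
Bearing (6 mm plate, F_u = 400 MPa): end bolts L_c = 27 − 18/2 = 18, R_n = min(1.2×18×6×400, 2.4×16×6×400) = 51.84 kN/bolt; interior L_c = 44 − 18 = 26, R_n = 74.88 kN/bolt. φR_n = 0.75 × (1×51.84 + 4×74.88) = 263.5 kN.
Governing: min(353.6, 263.5) = 263.5 kN → bearing.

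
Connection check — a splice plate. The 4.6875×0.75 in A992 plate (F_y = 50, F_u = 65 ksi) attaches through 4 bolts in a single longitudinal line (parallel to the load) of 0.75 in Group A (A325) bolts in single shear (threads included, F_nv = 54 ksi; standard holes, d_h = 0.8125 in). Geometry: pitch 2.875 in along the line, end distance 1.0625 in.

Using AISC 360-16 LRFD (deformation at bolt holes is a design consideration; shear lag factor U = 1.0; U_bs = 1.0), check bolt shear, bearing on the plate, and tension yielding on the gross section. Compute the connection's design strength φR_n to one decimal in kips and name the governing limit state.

Bolt shear: A_b = π(0.75)²/4 = 0.44179 in². φR_n = 0.75 × 54 × 0.44179 × 4 × 1 = 71.6 kips.
Bearing (0.75 in plate, F_u = 65 ksi): end bolts L_c = 1.0625 − 0.8125/2 = 0.65625, R_n = min(1.2×0.65625×0.75×65, 2.4×0.75×0.75×65) = 38.391 kips/bolt; interior L_c = 2.875 − 0.8125 = 2.0625, R_n = 87.75 kips/bolt. φR_n = 0.75 × (1×38.391 + 3×87.75) = 226.2 kips.
Tension yield (gross): A_g = 4.6875×0.75 = 3.5156 in². φR_n = 0.90 × 50 × 3.5156 = 158.2 kips.
Governing: min(71.6, 226.2, 158.2) = 71.6 kips → bolt shear.

71.6 kips (bolt shear governs)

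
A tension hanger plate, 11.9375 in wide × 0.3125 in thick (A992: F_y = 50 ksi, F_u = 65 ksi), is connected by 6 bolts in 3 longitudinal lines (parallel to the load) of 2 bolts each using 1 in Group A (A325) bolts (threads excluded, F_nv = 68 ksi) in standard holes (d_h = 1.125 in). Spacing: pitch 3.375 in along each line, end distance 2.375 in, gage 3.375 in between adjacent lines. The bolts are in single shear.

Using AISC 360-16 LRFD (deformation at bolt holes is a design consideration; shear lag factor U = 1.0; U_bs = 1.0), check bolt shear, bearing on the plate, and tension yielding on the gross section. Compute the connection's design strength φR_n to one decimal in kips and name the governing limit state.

Bolt shear: A_b = π(1)²/4 = 0.7854 in². φR_n = 0.75 × 68 × 0.7854 × 6 × 1 = 240.3 kips.
Bearing (0.3125 in plate, F_u = 65 ksi): end bolts L_c = 2.375 − 1.125/2 = 1.8125, R_n = min(1.2×1.8125×0.3125×65, 2.4×1×0.3125×65) = 44.18 kips/bolt; interior L_c = 3.375 − 1.125 = 2.25, R_n = 48.75 kips/bolt. φR_n = 0.75 × (3×44.18 + 3×48.75) = 209.1 kips.
Tension yield (gross): A_g = 11.9375×0.3125 = 3.7305 in². φR_n = 0.90 × 50 × 3.7305 = 167.9 kips.
Governing: min(240.3, 209.1, 167.9) = 167.9 kips → gross-section yield.

167.9 kips (gross-section yield governs)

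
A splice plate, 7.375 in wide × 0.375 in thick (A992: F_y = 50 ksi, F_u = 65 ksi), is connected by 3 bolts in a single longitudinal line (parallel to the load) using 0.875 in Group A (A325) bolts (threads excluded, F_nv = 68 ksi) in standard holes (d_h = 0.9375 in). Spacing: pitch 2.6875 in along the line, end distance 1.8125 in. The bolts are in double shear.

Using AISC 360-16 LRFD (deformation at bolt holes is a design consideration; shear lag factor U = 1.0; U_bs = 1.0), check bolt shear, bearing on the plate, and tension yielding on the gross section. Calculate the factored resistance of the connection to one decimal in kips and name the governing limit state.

Bolt shear: A_b = π(0.875)²/4 = 0.60132 in². φR_n = 0.75 × 68 × 0.60132 × 3 × 2 = 184.0 kips.
Bearing (0.375 in plate, F_u = 65 ksi): end bolts L_c = 1.8125 − 0.9375/2 = 1.34375, R_n = min(1.2×1.34375×0.375×65, 2.4×0.875×0.375×65) = 39.305 kips/bolt; interior L_c = 2.6875 − 0.9375 = 1.75, R_n = 51.188 kips/bolt. φR_n = 0.75 × (1×39.305 + 2×51.188) = 106.3 kips.
Tension yield (gross): A_g = 7.375×0.375 = 2.7656 in². φR_n = 0.90 × 50 × 2.7656 = 124.5 kips.
Governing: min(184.0, 106.3, 124.5) = 106.3 kips → bearing.

106.3 kips (bearing governs)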